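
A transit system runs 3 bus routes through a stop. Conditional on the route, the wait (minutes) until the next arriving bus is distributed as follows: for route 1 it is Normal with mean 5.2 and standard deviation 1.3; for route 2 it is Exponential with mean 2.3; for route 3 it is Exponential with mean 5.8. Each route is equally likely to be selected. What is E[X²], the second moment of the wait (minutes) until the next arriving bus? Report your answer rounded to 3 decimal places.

35.530

For each component E[X²] = Var + (mean)², giving 1: 28.73; 2: 10.58; 3: 67.28.
Overall E[X²] = 0.333333·28.73 + 0.333333·10.58 + 0.333333·67.28 = 35.53.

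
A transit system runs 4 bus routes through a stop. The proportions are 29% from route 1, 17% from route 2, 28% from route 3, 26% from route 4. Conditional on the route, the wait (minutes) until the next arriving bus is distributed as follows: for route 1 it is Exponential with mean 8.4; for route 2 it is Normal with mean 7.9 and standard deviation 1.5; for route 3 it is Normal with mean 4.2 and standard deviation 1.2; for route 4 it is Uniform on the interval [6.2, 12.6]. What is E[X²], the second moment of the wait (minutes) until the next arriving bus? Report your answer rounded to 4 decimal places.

For each component E[X²] = Var + (mean)², giving 1: 141.12; 2: 64.66; 3: 19.08; 4: 91.7733.
Overall E[X²] = 0.29·141.12 + 0.17·64.66 + 0.28·19.08 + 0.26·91.7733 = 81.1205.

81.1205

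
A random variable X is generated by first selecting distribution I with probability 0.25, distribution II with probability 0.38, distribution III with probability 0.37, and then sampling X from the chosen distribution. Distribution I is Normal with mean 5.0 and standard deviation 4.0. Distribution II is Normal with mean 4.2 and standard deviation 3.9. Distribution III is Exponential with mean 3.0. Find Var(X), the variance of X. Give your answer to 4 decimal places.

13.7431

Per component, I: μ=5, E[X²]=41; II: μ=4.2, E[X²]=32.85; III: μ=3, E[X²]=18.
E[X] = 0.25·5 + 0.38·4.2 + 0.37·3 = 3.956.
E[X²] = 0.25·41 + 0.38·32.85 + 0.37·18 = 29.393.
Var(X) = E[X²] − (E[X])² = 29.393 − 15.6499 = 13.7431.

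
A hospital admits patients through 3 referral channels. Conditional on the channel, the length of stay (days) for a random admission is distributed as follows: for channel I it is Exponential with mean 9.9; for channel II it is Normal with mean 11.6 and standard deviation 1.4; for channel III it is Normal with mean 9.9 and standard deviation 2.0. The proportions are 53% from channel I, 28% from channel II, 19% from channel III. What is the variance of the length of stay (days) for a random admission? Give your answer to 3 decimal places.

Per component, I: μ=9.9, E[X²]=196.02; II: μ=11.6, E[X²]=136.52; III: μ=9.9, E[X²]=102.01.
E[X] = 0.53·9.9 + 0.28·11.6 + 0.19·9.9 = 10.376.
E[X²] = 0.53·196.02 + 0.28·136.52 + 0.19·102.01 = 161.498.
Var(X) = E[X²] − (E[X])² = 161.498 − 107.661 = 53.8367.

53.837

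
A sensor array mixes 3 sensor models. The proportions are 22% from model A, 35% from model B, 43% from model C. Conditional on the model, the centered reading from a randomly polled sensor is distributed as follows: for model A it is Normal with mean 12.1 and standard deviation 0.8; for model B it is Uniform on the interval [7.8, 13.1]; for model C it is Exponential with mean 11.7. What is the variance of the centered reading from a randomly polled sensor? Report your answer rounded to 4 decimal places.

60.2827

Per component, A: μ=12.1, E[X²]=147.05; B: μ=10.45, E[X²]=111.543; C: μ=11.7, E[X²]=273.78.
E[X] = 0.22·12.1 + 0.35·10.45 + 0.43·11.7 = 11.3505.
E[X²] = 0.22·147.05 + 0.35·111.543 + 0.43·273.78 = 189.117.
Var(X) = E[X²] − (E[X])² = 189.117 − 128.834 = 60.2827.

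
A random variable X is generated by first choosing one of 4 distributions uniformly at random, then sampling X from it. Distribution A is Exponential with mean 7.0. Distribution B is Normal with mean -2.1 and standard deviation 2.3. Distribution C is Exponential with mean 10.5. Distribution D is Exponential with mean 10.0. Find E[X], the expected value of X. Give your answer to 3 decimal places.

Component means — A: 7; B: -2.1; C: 10.5; D: 10.
E[X] = 0.25·7 + 0.25·-2.1 + 0.25·10.5 + 0.25·10 = 6.35.

6.350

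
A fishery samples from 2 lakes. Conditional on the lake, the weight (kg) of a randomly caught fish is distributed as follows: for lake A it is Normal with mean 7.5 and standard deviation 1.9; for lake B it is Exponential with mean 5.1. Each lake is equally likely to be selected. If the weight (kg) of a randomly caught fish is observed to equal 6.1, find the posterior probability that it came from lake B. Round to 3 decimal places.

Likelihoods f(6.1 | ·): A: 0.160051; B: 0.0592897.
Posterior ∝ prior × likelihood. Numerator for B: 0.5·0.0592897 = 0.0296449.
Normalizing constant: 0.5·0.160051 + 0.5·0.0592897 = 0.109671.
P(B | observation) = 0.0296449 / 0.109671 = 0.270308.

0.270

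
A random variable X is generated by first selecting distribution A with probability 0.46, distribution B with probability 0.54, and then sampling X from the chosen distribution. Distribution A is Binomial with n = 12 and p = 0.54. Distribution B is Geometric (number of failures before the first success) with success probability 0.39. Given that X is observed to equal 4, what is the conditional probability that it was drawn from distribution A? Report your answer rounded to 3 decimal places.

Likelihoods P(X=4 | ·): A: 0.0843807; B: 0.0539988.
Posterior ∝ prior × likelihood. Numerator for A: 0.46·0.0843807 = 0.0388151.
Normalizing constant: 0.46·0.0843807 + 0.54·0.0539988 = 0.0679744.
P(A | observation) = 0.0388151 / 0.0679744 = 0.571025.

0.571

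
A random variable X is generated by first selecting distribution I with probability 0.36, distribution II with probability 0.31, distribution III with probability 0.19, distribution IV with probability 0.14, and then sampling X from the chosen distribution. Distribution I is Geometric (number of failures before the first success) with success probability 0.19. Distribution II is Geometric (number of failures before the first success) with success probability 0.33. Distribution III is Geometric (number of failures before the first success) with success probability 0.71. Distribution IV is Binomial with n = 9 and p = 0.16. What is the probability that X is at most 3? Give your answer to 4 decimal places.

Conditional on each component, P(X ≤ 3): I: 0.569533; II: 0.798489; III: 0.992927; IV: 0.957981.
By total probability, P(X ≤ 3) = 0.36·0.569533 + 0.31·0.798489 + 0.19·0.992927 + 0.14·0.957981 = 0.775337.

0.7753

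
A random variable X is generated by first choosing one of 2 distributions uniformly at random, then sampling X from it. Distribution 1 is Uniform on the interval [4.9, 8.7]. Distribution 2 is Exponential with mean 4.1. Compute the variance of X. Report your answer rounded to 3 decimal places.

10.829

Per component, 1: μ=6.8, E[X²]=47.4433; 2: μ=4.1, E[X²]=33.62.
E[X] = 0.5·6.8 + 0.5·4.1 = 5.45.
E[X²] = 0.5·47.4433 + 0.5·33.62 = 40.5317.
Var(X) = E[X²] − (E[X])² = 40.5317 − 29.7025 = 10.8292.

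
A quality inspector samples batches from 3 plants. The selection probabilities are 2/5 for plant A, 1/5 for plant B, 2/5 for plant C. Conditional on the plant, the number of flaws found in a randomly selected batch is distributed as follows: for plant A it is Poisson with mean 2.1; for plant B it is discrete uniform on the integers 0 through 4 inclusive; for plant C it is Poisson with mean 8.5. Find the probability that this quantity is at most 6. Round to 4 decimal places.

Conditional on each plant, P(X ≤ 6): A: 0.994138; B: 1; C: 0.256178.
By total probability, P(X ≤ 6) = 0.4·0.994138 + 0.2·1 + 0.4·0.256178 = 0.700126.

0.7001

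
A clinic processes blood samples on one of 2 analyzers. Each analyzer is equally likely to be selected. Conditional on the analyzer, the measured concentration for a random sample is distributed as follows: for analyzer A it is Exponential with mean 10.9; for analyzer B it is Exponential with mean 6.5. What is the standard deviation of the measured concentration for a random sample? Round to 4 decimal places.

Per component, A: μ=10.9, E[X²]=237.62; B: μ=6.5, E[X²]=84.5.
E[X] = 0.5·10.9 + 0.5·6.5 = 8.7.
E[X²] = 0.5·237.62 + 0.5·84.5 = 161.06.
Var(X) = E[X²] − (E[X])² = 161.06 − 75.69 = 85.37.
SD(X) = √85.37 = 9.23959.

9.2396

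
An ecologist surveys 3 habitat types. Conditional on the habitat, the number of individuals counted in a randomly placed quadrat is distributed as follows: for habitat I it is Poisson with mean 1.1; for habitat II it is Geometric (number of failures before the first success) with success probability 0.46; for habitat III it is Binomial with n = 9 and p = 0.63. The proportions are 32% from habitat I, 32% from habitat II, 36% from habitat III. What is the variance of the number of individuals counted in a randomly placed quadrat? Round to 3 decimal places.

Per component, I: μ=1.1, E[X²]=2.31; II: μ=1.17391, E[X²]=3.93006; III: μ=5.67, E[X²]=34.2468.
E[X] = 0.32·1.1 + 0.32·1.17391 + 0.36·5.67 = 2.76885.
E[X²] = 0.32·2.31 + 0.32·3.93006 + 0.36·34.2468 = 14.3257.
Var(X) = E[X²] − (E[X])² = 14.3257 − 7.66654 = 6.65912.

6.659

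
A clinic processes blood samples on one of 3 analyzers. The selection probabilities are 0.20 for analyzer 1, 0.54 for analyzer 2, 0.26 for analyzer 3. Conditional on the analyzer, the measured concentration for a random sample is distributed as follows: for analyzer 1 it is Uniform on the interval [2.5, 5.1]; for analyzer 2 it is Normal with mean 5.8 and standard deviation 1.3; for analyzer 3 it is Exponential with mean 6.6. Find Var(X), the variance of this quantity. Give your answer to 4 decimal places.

13.2804

Per component, 1: μ=3.8, E[X²]=15.0033; 2: μ=5.8, E[X²]=35.33; 3: μ=6.6, E[X²]=87.12.
E[X] = 0.2·3.8 + 0.54·5.8 + 0.26·6.6 = 5.608.
E[X²] = 0.2·15.0033 + 0.54·35.33 + 0.26·87.12 = 44.7301.
Var(X) = E[X²] − (E[X])² = 44.7301 − 31.4497 = 13.2804.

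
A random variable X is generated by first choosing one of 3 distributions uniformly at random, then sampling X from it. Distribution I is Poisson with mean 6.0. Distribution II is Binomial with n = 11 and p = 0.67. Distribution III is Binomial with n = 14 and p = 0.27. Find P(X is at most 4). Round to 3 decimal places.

Conditional on each component, P(X ≤ 4): I: 0.285057; II: 0.0365839; III: 0.680725.
By total probability, P(X ≤ 4) = 0.333333·0.285057 + 0.333333·0.0365839 + 0.333333·0.680725 = 0.334122.

0.334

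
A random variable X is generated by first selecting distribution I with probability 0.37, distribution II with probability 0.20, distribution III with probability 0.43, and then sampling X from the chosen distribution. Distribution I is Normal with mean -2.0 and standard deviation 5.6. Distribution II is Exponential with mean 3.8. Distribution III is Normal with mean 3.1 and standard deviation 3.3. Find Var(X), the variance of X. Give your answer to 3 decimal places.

Per component, I: μ=-2, E[X²]=35.36; II: μ=3.8, E[X²]=28.88; III: μ=3.1, E[X²]=20.5.
E[X] = 0.37·-2 + 0.2·3.8 + 0.43·3.1 = 1.353.
E[X²] = 0.37·35.36 + 0.2·28.88 + 0.43·20.5 = 27.6742.
Var(X) = E[X²] − (E[X])² = 27.6742 − 1.83061 = 25.8436.

25.844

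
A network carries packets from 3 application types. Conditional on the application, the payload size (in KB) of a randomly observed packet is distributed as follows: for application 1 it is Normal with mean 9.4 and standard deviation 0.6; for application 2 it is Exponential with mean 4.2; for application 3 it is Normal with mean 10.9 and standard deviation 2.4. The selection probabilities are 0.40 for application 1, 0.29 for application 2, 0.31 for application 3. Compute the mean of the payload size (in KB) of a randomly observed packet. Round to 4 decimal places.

8.3570

Component means — 1: 9.4; 2: 4.2; 3: 10.9.
E[X] = 0.4·9.4 + 0.29·4.2 + 0.31·10.9 = 8.357.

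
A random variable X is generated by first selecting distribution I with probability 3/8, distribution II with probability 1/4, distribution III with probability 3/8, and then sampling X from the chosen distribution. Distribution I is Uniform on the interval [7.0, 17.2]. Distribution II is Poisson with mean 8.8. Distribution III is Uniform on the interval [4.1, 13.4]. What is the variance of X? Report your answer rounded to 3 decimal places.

10.753

Per component, I: μ=12.1, E[X²]=155.08; II: μ=8.8, E[X²]=86.24; III: μ=8.75, E[X²]=83.77.
E[X] = 0.375·12.1 + 0.25·8.8 + 0.375·8.75 = 10.0188.
E[X²] = 0.375·155.08 + 0.25·86.24 + 0.375·83.77 = 111.129.
Var(X) = E[X²] − (E[X])² = 111.129 − 100.375 = 10.7534.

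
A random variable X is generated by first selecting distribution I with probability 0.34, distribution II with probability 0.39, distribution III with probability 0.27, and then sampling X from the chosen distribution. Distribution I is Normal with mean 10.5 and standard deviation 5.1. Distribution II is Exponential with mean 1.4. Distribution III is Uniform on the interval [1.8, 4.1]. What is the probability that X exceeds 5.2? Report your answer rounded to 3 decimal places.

0.299

Conditional on each component, P(X > 5.2): I: 0.850648; II: 0.0243728; III: 0.
By total probability, P(X > 5.2) = 0.34·0.850648 + 0.39·0.0243728 + 0.27·0 = 0.298726.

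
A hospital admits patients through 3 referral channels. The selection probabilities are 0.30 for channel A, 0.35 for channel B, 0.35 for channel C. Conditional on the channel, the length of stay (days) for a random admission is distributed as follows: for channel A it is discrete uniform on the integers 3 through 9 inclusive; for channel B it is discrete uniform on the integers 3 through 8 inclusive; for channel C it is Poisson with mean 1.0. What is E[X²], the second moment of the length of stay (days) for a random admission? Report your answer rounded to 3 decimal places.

For each component E[X²] = Var + (mean)², giving A: 40; B: 33.1667; C: 2.
Overall E[X²] = 0.3·40 + 0.35·33.1667 + 0.35·2 = 24.3083.

24.308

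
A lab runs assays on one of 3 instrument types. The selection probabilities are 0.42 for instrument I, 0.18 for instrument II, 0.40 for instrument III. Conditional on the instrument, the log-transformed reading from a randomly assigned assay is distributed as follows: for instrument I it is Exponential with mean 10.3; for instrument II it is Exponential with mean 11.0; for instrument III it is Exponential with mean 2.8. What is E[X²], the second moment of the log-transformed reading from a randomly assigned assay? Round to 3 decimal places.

138.948

For each component E[X²] = Var + (mean)², giving I: 212.18; II: 242; III: 15.68.
Overall E[X²] = 0.42·212.18 + 0.18·242 + 0.4·15.68 = 138.948.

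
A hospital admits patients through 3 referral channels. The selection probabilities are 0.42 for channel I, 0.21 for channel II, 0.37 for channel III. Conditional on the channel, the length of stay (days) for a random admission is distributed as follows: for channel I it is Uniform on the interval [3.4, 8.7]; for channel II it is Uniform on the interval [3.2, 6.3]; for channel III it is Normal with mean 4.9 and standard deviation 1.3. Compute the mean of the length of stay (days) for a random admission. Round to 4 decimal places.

Component means — I: 6.05; II: 4.75; III: 4.9.
E[X] = 0.42·6.05 + 0.21·4.75 + 0.37·4.9 = 5.3515.

5.3515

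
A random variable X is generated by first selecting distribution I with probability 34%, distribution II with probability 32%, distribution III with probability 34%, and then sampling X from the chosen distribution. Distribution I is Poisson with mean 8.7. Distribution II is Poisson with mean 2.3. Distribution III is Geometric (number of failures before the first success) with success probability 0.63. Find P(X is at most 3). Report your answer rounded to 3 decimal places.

Conditional on each component, P(X ≤ 3): I: 0.0262032; II: 0.799347; III: 0.981258.
By total probability, P(X ≤ 3) = 0.34·0.0262032 + 0.32·0.799347 + 0.34·0.981258 = 0.598328.

0.598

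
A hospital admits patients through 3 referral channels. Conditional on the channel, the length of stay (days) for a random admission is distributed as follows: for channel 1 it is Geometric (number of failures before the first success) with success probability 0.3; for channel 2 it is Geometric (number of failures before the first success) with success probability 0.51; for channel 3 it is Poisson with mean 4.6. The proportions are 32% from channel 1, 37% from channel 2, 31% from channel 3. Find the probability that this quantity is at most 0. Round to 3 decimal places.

0.288

Conditional on each channel, P(X ≤ 0): 1: 0.3; 2: 0.51; 3: 0.0100518.
By total probability, P(X ≤ 0) = 0.32·0.3 + 0.37·0.51 + 0.31·0.0100518 = 0.287816.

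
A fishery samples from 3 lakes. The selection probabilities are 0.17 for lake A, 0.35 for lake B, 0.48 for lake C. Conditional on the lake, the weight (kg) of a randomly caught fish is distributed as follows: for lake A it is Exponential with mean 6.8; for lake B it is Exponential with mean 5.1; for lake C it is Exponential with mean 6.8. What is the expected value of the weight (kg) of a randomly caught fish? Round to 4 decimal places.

6.2050

Component means — A: 6.8; B: 5.1; C: 6.8.
E[X] = 0.17·6.8 + 0.35·5.1 + 0.48·6.8 = 6.205.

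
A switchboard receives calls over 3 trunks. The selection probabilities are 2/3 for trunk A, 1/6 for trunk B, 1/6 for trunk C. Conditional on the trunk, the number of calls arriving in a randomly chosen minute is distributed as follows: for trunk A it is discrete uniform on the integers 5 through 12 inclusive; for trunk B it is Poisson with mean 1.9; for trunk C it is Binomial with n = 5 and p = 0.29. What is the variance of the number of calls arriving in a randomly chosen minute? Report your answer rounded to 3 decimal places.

Per component, A: μ=8.5, E[X²]=77.5; B: μ=1.9, E[X²]=5.51; C: μ=1.45, E[X²]=3.132.
E[X] = 0.666667·8.5 + 0.166667·1.9 + 0.166667·1.45 = 6.225.
E[X²] = 0.666667·77.5 + 0.166667·5.51 + 0.166667·3.132 = 53.107.
Var(X) = E[X²] − (E[X])² = 53.107 − 38.7506 = 14.3564.

14.356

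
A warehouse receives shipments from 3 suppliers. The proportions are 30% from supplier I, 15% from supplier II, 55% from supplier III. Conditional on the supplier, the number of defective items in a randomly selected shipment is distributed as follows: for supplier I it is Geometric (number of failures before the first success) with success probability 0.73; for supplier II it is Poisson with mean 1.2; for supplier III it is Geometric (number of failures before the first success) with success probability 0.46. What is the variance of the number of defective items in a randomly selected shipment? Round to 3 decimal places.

Per component, I: μ=0.369863, E[X²]=0.64346; II: μ=1.2, E[X²]=2.64; III: μ=1.17391, E[X²]=3.93006.
E[X] = 0.3·0.369863 + 0.15·1.2 + 0.55·1.17391 = 0.936611.
E[X²] = 0.3·0.64346 + 0.15·2.64 + 0.55·3.93006 = 2.75057.
Var(X) = E[X²] − (E[X])² = 2.75057 − 0.87724 = 1.87333.

1.873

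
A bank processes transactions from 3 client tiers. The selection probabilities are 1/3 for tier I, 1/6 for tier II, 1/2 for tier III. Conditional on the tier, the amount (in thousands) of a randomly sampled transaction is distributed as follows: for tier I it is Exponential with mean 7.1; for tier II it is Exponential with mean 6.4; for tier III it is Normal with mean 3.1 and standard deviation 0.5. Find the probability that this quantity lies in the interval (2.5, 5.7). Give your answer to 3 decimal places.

Conditional on each tier, P(2.5 < X < 5.7): I: 0.255136; II: 0.266235; III: 0.88493.
By total probability, P(2.5 < X < 5.7) = 0.333333·0.255136 + 0.166667·0.266235 + 0.5·0.88493 = 0.571883.

0.572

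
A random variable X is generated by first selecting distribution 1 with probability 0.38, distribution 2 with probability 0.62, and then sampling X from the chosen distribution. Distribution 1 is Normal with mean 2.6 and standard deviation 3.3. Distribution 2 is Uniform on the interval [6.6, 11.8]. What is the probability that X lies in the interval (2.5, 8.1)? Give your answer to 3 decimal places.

Conditional on each component, P(2.5 < X < 8.1): 1: 0.464297; 2: 0.288462.
By total probability, P(2.5 < X < 8.1) = 0.38·0.464297 + 0.62·0.288462 = 0.355279.

0.355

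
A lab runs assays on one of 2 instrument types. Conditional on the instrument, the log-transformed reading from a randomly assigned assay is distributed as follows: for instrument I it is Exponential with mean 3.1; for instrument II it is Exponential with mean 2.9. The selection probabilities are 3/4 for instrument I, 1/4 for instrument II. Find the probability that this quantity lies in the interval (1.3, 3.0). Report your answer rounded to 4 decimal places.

Conditional on each instrument, P(1.3 < X < 3.0): I: 0.277531; II: 0.283318.
By total probability, P(1.3 < X < 3.0) = 0.75·0.277531 + 0.25·0.283318 = 0.278978.

0.2790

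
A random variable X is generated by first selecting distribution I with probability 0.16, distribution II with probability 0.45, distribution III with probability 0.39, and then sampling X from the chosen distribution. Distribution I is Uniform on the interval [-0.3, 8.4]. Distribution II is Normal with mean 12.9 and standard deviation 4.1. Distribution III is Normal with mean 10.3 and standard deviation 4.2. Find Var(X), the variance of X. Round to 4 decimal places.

Per component, I: μ=4.05, E[X²]=22.71; II: μ=12.9, E[X²]=183.22; III: μ=10.3, E[X²]=123.73.
E[X] = 0.16·4.05 + 0.45·12.9 + 0.39·10.3 = 10.47.
E[X²] = 0.16·22.71 + 0.45·183.22 + 0.39·123.73 = 134.337.
Var(X) = E[X²] − (E[X])² = 134.337 − 109.621 = 24.7164.

24.7164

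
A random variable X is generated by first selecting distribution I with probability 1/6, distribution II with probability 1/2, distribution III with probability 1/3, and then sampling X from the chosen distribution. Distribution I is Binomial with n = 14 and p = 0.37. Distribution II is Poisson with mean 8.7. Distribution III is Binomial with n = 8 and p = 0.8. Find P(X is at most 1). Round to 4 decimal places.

0.0032

Conditional on each component, P(X ≤ 1): I: 0.0143088; II: 0.00161588; III: 8.448e-05.
By total probability, P(X ≤ 1) = 0.166667·0.0143088 + 0.5·0.00161588 + 0.333333·8.448e-05 = 0.0032209.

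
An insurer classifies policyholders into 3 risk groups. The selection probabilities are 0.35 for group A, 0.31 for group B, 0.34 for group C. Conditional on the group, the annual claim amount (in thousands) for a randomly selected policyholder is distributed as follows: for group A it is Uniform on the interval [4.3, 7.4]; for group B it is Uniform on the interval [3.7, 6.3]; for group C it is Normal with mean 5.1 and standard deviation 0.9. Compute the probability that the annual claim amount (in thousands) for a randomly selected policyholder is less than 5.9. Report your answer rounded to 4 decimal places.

Conditional on each group, P(X < 5.9): A: 0.516129; B: 0.846154; C: 0.812969.
By total probability, P(X < 5.9) = 0.35·0.516129 + 0.31·0.846154 + 0.34·0.812969 = 0.719362.

0.7194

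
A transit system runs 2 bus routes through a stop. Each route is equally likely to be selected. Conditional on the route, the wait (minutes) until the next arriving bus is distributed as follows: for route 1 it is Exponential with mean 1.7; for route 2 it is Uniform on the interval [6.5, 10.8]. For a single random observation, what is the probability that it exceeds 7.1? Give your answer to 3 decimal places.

Conditional on each route, P(X > 7.1): 1: 0.0153526; 2: 0.860465.
By total probability, P(X > 7.1) = 0.5·0.0153526 + 0.5·0.860465 = 0.437909.

0.438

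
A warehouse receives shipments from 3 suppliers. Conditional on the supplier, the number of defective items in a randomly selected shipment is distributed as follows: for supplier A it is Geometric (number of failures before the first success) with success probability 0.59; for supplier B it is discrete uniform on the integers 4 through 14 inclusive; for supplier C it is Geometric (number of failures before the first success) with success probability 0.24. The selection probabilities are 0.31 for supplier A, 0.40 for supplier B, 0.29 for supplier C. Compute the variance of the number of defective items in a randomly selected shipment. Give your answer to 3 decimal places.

Per component, A: μ=0.694915, E[X²]=1.66073; B: μ=9, E[X²]=91; C: μ=3.16667, E[X²]=23.2222.
E[X] = 0.31·0.694915 + 0.4·9 + 0.29·3.16667 = 4.73376.
E[X²] = 0.31·1.66073 + 0.4·91 + 0.29·23.2222 = 43.6493.
Var(X) = E[X²] − (E[X])² = 43.6493 − 22.4085 = 21.2408.

21.241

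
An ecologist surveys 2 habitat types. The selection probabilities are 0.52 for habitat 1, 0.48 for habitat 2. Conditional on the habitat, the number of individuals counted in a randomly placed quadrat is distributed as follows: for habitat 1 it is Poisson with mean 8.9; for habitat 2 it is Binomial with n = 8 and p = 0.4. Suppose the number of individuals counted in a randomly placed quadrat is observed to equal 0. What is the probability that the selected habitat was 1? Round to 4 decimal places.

0.0087

Likelihoods P(X=0 | ·): 1: 0.000136389; 2: 0.0167962.
Posterior ∝ prior × likelihood. Numerator for 1: 0.52·0.000136389 = 7.09222e-05.
Normalizing constant: 0.52·0.000136389 + 0.48·0.0167962 = 0.00813308.
P(1 | observation) = 7.09222e-05 / 0.00813308 = 0.00872022.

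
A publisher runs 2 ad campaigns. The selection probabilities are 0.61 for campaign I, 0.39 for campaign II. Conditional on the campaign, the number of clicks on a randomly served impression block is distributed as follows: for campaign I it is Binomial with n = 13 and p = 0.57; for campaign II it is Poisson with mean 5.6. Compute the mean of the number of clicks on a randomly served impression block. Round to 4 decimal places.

Component means — I: 7.41; II: 5.6.
E[X] = 0.61·7.41 + 0.39·5.6 = 6.7041.

6.7041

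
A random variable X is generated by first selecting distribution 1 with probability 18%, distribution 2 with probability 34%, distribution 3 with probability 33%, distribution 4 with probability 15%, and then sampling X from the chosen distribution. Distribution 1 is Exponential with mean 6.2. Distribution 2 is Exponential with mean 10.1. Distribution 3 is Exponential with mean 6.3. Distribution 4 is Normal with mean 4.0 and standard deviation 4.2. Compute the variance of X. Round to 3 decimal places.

Per component, 1: μ=6.2, E[X²]=76.88; 2: μ=10.1, E[X²]=204.02; 3: μ=6.3, E[X²]=79.38; 4: μ=4, E[X²]=33.64.
E[X] = 0.18·6.2 + 0.34·10.1 + 0.33·6.3 + 0.15·4 = 7.229.
E[X²] = 0.18·76.88 + 0.34·204.02 + 0.33·79.38 + 0.15·33.64 = 114.447.
Var(X) = E[X²] − (E[X])² = 114.447 − 52.2584 = 62.1882.

62.188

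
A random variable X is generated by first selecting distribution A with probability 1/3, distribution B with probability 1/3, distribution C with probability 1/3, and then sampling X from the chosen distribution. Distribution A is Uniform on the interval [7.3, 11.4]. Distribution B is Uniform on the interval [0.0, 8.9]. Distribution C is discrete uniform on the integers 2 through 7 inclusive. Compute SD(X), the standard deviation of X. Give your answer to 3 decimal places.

Per component, A: μ=9.35, E[X²]=88.8233; B: μ=4.45, E[X²]=26.4033; C: μ=4.5, E[X²]=23.1667.
E[X] = 0.333333·9.35 + 0.333333·4.45 + 0.333333·4.5 = 6.1.
E[X²] = 0.333333·88.8233 + 0.333333·26.4033 + 0.333333·23.1667 = 46.1311.
Var(X) = E[X²] − (E[X])² = 46.1311 − 37.21 = 8.92111.
SD(X) = √8.92111 = 2.98682.

2.987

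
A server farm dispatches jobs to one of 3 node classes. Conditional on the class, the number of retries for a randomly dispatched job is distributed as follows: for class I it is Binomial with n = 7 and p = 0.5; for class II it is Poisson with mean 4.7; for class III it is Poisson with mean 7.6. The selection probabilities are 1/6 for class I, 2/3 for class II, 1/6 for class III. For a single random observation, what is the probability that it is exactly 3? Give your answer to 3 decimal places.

0.157

Conditional on each class, P(X = 3): I: 0.273438; II: 0.157383; III: 0.0366144.
By total probability, P(X = 3) = 0.166667·0.273438 + 0.666667·0.157383 + 0.166667·0.0366144 = 0.156597.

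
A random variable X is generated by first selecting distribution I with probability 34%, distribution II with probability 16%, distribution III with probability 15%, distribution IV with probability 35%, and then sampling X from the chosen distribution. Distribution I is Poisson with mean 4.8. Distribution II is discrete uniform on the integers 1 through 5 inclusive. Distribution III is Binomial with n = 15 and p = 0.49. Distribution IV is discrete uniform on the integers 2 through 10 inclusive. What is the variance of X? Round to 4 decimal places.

Per component, I: μ=4.8, E[X²]=27.84; II: μ=3, E[X²]=11; III: μ=7.35, E[X²]=57.771; IV: μ=6, E[X²]=42.6667.
E[X] = 0.34·4.8 + 0.16·3 + 0.15·7.35 + 0.35·6 = 5.3145.
E[X²] = 0.34·27.84 + 0.16·11 + 0.15·57.771 + 0.35·42.6667 = 34.8246.
Var(X) = E[X²] − (E[X])² = 34.8246 − 28.2439 = 6.58067.

6.5807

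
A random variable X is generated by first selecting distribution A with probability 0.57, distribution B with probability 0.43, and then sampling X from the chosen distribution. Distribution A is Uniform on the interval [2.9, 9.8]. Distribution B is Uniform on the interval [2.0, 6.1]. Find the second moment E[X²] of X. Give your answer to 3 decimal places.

32.901

For each component E[X²] = Var + (mean)², giving A: 44.29; B: 17.8033.
Overall E[X²] = 0.57·44.29 + 0.43·17.8033 = 32.9007.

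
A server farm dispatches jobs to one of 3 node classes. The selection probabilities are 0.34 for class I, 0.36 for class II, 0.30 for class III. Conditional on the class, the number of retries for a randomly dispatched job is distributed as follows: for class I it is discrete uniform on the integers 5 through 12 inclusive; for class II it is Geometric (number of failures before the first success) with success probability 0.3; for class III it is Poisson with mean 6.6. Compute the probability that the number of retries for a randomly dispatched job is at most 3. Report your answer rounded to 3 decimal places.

0.305

Conditional on each class, P(X ≤ 3): I: 0; II: 0.7599; III: 0.105151.
By total probability, P(X ≤ 3) = 0.34·0 + 0.36·0.7599 + 0.3·0.105151 = 0.305109.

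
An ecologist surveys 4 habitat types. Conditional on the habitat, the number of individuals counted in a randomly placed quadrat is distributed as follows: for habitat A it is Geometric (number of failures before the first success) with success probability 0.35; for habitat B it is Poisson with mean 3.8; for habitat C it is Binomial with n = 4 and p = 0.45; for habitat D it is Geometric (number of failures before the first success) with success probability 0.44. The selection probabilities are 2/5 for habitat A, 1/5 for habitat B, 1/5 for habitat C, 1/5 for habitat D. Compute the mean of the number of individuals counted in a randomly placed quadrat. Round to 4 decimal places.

2.1174

Component means — A: 1.85714; B: 3.8; C: 1.8; D: 1.27273.
E[X] = 0.4·1.85714 + 0.2·3.8 + 0.2·1.8 + 0.2·1.27273 = 2.1174.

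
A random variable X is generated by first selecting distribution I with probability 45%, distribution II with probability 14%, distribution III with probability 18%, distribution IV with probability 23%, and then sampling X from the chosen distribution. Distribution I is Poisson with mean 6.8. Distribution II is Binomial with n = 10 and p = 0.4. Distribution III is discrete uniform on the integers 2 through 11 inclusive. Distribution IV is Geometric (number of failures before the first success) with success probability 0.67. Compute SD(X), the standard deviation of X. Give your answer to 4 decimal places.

Per component, I: μ=6.8, E[X²]=53.04; II: μ=4, E[X²]=18.4; III: μ=6.5, E[X²]=50.5; IV: μ=0.492537, E[X²]=0.977723.
E[X] = 0.45·6.8 + 0.14·4 + 0.18·6.5 + 0.23·0.492537 = 4.90328.
E[X²] = 0.45·53.04 + 0.14·18.4 + 0.18·50.5 + 0.23·0.977723 = 35.7589.
Var(X) = E[X²] − (E[X])² = 35.7589 − 24.0422 = 11.7167.
SD(X) = √11.7167 = 3.42296.

3.4230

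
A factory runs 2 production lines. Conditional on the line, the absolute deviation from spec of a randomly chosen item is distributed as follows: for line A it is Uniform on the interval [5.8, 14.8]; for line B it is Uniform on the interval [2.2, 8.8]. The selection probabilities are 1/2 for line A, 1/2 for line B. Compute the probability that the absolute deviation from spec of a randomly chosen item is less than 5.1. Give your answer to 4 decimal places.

Conditional on each line, P(X < 5.1): A: 0; B: 0.439394.
By total probability, P(X < 5.1) = 0.5·0 + 0.5·0.439394 = 0.219697.

0.2197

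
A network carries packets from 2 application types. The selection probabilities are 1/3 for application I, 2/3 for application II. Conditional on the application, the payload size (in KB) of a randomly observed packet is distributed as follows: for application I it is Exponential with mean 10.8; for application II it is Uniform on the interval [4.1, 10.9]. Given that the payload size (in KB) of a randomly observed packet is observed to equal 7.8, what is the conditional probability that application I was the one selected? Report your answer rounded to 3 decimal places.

Likelihoods f(7.8 | ·): I: 0.0449696; II: 0.147059.
Posterior ∝ prior × likelihood. Numerator for I: 0.333333·0.0449696 = 0.0149899.
Normalizing constant: 0.333333·0.0449696 + 0.666667·0.147059 = 0.113029.
P(I | observation) = 0.0149899 / 0.113029 = 0.13262.

0.133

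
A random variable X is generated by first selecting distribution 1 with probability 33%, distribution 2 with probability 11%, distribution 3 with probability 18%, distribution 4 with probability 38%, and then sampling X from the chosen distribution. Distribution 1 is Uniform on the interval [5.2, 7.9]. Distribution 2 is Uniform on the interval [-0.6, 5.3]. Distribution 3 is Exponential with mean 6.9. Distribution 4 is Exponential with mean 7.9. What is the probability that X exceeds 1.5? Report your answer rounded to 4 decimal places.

0.8600

Conditional on each component, P(X > 1.5): 1: 1; 2: 0.644068; 3: 0.804615; 4: 0.827064.
By total probability, P(X > 1.5) = 0.33·1 + 0.11·0.644068 + 0.18·0.804615 + 0.38·0.827064 = 0.859962.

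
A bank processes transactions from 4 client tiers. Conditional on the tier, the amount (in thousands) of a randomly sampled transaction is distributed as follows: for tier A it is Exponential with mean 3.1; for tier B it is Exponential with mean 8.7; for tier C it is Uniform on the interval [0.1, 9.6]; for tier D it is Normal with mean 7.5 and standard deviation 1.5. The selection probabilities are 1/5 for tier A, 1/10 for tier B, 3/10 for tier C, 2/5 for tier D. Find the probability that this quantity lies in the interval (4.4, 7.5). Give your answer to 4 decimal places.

Conditional on each tier, P(4.4 < X < 7.5): A: 0.152891; B: 0.180767; C: 0.326316; D: 0.480617.
By total probability, P(4.4 < X < 7.5) = 0.2·0.152891 + 0.1·0.180767 + 0.3·0.326316 + 0.4·0.480617 = 0.338797.

0.3388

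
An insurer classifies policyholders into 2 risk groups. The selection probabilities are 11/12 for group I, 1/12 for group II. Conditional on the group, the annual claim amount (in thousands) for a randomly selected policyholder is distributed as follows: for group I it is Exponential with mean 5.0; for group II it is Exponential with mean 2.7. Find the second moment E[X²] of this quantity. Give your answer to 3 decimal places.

For each component E[X²] = Var + (mean)², giving I: 50; II: 14.58.
Overall E[X²] = 0.916667·50 + 0.0833333·14.58 = 47.0483.

47.048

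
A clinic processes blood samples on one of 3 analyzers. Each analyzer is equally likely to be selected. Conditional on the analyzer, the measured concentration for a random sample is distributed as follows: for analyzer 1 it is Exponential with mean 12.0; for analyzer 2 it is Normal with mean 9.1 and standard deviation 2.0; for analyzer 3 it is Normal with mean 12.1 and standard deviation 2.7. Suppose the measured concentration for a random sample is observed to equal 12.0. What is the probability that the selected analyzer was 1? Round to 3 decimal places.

0.124

Likelihoods f(12.0 | ·): 1: 0.0306566; 2: 0.0697153; 3: 0.147655.
Posterior ∝ prior × likelihood. Numerator for 1: 0.333333·0.0306566 = 0.0102189.
Normalizing constant: 0.333333·0.0306566 + 0.333333·0.0697153 + 0.333333·0.147655 = 0.0826757.
P(1 | observation) = 0.0102189 / 0.0826757 = 0.123602.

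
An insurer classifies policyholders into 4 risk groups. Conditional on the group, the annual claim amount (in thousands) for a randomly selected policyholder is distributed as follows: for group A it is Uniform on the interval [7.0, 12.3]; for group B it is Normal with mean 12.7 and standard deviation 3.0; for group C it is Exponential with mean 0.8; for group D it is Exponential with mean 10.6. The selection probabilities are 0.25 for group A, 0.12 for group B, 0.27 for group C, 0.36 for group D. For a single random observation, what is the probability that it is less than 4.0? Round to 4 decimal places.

Conditional on each group, P(X < 4.0): A: 0; B: 0.00186581; C: 0.993262; D: 0.31433.
By total probability, P(X < 4.0) = 0.25·0 + 0.12·0.00186581 + 0.27·0.993262 + 0.36·0.31433 = 0.381563.

0.3816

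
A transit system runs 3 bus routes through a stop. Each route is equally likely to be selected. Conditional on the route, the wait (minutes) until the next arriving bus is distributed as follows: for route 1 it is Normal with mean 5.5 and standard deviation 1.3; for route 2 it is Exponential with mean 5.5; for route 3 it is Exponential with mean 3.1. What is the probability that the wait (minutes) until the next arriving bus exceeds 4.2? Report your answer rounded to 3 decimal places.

0.522

Conditional on each route, P(X > 4.2): 1: 0.841345; 2: 0.465969; 3: 0.257989.
By total probability, P(X > 4.2) = 0.333333·0.841345 + 0.333333·0.465969 + 0.333333·0.257989 = 0.521768.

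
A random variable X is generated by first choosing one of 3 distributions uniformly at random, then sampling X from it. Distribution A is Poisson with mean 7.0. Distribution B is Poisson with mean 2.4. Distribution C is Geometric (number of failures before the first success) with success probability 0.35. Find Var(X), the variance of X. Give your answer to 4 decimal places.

10.2247

Per component, A: μ=7, E[X²]=56; B: μ=2.4, E[X²]=8.16; C: μ=1.85714, E[X²]=8.7551.
E[X] = 0.333333·7 + 0.333333·2.4 + 0.333333·1.85714 = 3.75238.
E[X²] = 0.333333·56 + 0.333333·8.16 + 0.333333·8.7551 = 24.305.
Var(X) = E[X²] − (E[X])² = 24.305 − 14.0804 = 10.2247.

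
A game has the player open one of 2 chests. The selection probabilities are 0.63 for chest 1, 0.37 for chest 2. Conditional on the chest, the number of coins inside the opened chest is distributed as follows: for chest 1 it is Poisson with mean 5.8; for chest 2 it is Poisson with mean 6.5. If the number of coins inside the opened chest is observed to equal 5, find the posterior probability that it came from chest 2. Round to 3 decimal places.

Likelihoods P(X=5 | ·): 1: 0.165596; 2: 0.145369.
Posterior ∝ prior × likelihood. Numerator for 2: 0.37·0.145369 = 0.0537865.
Normalizing constant: 0.63·0.165596 + 0.37·0.145369 = 0.158112.
P(2 | observation) = 0.0537865 / 0.158112 = 0.340179.

0.340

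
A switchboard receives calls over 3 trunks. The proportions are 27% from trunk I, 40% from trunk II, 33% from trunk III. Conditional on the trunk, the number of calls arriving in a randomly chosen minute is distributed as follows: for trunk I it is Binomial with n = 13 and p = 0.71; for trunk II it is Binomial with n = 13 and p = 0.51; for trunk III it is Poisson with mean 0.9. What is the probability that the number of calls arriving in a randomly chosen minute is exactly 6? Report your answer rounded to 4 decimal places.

0.0923

Conditional on each trunk, P(X = 6): I: 0.0379187; II: 0.204791; III: 0.000300094.
By total probability, P(X = 6) = 0.27·0.0379187 + 0.4·0.204791 + 0.33·0.000300094 = 0.0922535.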